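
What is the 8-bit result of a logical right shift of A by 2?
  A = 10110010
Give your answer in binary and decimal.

Logical shift right by 2: drop the bottom 2 bit(s), prepend 2 zero(s) on the left.
  10110010  ->  keep [101100], discard [10], prepend 00
= 00101100

Answer: 00101100 (44)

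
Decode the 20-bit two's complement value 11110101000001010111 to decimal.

MSB is 1, so the value is negative. Find the magnitude:
1. Invert bits:  00001010111110101000
2. Add 1:        00001010111110101001  = 44969
3. Apply sign:   -44969

Answer: -44969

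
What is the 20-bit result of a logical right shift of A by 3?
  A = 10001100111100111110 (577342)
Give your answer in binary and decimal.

Logical shift right by 3: drop the bottom 3 bit(s), prepend 3 zero(s) on the left.
  10001100111100111110  ->  keep [10001100111100111], discard [110], prepend 000
= 00010001100111100111

Answer: 00010001100111100111 (72167)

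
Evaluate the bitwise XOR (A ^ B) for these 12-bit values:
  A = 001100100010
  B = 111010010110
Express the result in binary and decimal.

Apply ^ to each column (1 where bits differ):
  001100100010
^ 111010010110
--------------
  110110110100

Answer: 110110110100 (3508)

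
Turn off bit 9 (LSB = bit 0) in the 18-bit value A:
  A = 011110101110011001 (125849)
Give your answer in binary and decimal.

Mask = ~(1 << 9) = 111111110111111111
Bit 9 of A is 1, so AND-ing with the mask clears it to 0.
  011110101110011001
& 111111110111111111
--------------------
  011110100110011001

Answer: 011110100110011001 (125337)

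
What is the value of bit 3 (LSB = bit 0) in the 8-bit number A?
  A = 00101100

Bit 3 is the 4th from the right.
  00101100
      ^
That bit is 1.

Answer: 1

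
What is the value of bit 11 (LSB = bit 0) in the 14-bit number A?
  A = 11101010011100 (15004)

Bit 11 is the 12th from the right.
  11101010011100
    ^
That bit is 1.

Answer: 1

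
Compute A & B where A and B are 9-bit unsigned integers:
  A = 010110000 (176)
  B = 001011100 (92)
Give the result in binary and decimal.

Apply & to each column (1 only where both bits are 1):
  010110000
& 001011100
-----------
  000010000

Answer: 000010000 (16)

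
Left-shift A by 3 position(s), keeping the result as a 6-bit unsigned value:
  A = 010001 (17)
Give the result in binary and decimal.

Shift left by 3: drop the top 3 bit(s), append 3 zero(s) on the right.
  010001  ->  discard [010], keep [001], append 000
= 001000

Answer: 001000 (8)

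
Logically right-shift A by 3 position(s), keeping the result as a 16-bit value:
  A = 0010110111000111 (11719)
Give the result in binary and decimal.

Logical shift right by 3: drop the bottom 3 bit(s), prepend 3 zero(s) on the left.
  0010110111000111  ->  keep [0010110111000], discard [111], prepend 000
= 0000010110111000

Answer: 0000010110111000 (1464)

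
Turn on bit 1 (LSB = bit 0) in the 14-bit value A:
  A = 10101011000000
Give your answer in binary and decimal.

Mask = 1 << 1 = 00000000000010
Bit 1 of A is 0, so OR-ing with the mask flips it to 1.
  10101011000000
| 00000000000010
----------------
  10101011000010

Answer: 10101011000010 (10946)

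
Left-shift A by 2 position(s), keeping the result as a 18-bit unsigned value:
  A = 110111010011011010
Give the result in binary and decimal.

Shift left by 2: drop the top 2 bit(s), append 2 zero(s) on the right.
  110111010011011010  ->  discard [11], keep [0111010011011010], append 00
= 011101001101101000

Answer: 011101001101101000 (119656)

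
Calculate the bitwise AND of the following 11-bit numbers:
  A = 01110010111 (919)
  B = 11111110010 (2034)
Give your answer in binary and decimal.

Apply & to each column (1 only where both bits are 1):
  01110010111
& 11111110010
-------------
  01110010010

Answer: 01110010010 (914)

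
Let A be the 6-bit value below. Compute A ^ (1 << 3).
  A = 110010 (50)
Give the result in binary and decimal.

Mask = 1 << 3 = 001000
Bit 3 of A is 0; XOR with the mask flips it to 1.
  110010
^ 001000
--------
  111010

Answer: 111010 (58)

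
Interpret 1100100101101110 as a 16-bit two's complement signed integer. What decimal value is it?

MSB is 1, so the value is negative. Find the magnitude:
1. Invert bits:  0011011010010001
2. Add 1:        0011011010010010  = 13970
3. Apply sign:   -13970

Answer: -13970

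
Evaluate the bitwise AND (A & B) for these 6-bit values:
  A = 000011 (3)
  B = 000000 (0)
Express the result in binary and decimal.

Apply & to each column (1 only where both bits are 1):
  000011
& 000000
--------
  000000

Answer: 000000 (0)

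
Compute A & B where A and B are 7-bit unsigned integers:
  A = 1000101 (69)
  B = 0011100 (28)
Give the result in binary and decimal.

Apply & to each column (1 only where both bits are 1):
  1000101
& 0011100
---------
  0000100

Answer: 0000100 (4)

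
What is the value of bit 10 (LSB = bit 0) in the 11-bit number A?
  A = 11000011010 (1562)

Bit 10 is the 11th from the right.
  11000011010
  ^
That bit is 1.

Answer: 1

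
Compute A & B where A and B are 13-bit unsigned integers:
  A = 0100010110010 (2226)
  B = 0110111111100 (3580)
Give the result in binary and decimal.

Apply & to each column (1 only where both bits are 1):
  0100010110010
& 0110111111100
---------------
  0100010110000

Answer: 0100010110000 (2224)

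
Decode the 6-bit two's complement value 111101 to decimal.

MSB is 1, so the value is negative. Find the magnitude:
1. Invert bits:  000010
2. Add 1:        000011  = 3
3. Apply sign:   -3

Answer: -3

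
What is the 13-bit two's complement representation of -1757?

1. Binary of +1757:  0011011011101
2. Invert bits:     1100100100010
3. Add 1:           1100100100011

Answer: 1100100100011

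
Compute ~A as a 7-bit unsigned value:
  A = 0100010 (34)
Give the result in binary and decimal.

Flip each bit (0->1, 1->0):
  0100010
  1011101

Answer: 1011101 (93)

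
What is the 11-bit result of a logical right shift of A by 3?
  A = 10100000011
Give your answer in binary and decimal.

Logical shift right by 3: drop the bottom 3 bit(s), prepend 3 zero(s) on the left.
  10100000011  ->  keep [10100000], discard [011], prepend 000
= 00010100000

Answer: 00010100000 (160)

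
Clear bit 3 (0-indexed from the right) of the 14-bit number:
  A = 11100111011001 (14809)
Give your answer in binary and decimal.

Mask = ~(1 << 3) = 11111111110111
Bit 3 of A is 1, so AND-ing with the mask clears it to 0.
  11100111011001
& 11111111110111
----------------
  11100111010001

Answer: 11100111010001 (14801)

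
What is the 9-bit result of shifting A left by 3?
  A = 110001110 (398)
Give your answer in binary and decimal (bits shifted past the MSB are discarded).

Shift left by 3: drop the top 3 bit(s), append 3 zero(s) on the right.
  110001110  ->  discard [110], keep [001110], append 000
= 001110000

Answer: 001110000 (112)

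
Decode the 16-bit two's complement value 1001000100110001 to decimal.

MSB is 1, so the value is negative. Find the magnitude:
1. Invert bits:  0110111011001110
2. Add 1:        0110111011001111  = 28367
3. Apply sign:   -28367

Answer: -28367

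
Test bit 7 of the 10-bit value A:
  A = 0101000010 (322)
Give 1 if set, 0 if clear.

Bit 7 is the 8th from the right.
  0101000010
    ^
That bit is 0.

Answer: 0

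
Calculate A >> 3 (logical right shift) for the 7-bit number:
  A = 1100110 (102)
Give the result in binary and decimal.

Logical shift right by 3: drop the bottom 3 bit(s), prepend 3 zero(s) on the left.
  1100110  ->  keep [1100], discard [110], prepend 000
= 0001100

Answer: 0001100 (12)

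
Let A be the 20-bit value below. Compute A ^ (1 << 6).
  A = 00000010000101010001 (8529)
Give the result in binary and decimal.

Mask = 1 << 6 = 00000000000001000000
Bit 6 of A is 1; XOR with the mask flips it to 0.
  00000010000101010001
^ 00000000000001000000
----------------------
  00000010000100010001

Answer: 00000010000100010001 (8465)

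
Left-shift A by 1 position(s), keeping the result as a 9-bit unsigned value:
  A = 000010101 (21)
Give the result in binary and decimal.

Shift left by 1: drop the top 1 bit(s), append 1 zero(s) on the right.
  000010101  ->  discard [0], keep [00010101], append 0
= 000101010

Answer: 000101010 (42)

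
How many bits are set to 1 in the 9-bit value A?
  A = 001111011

001111011
1-bits at positions (from bit 0 = LSB): 0, 1, 3, 4, 5, 6
Count = 6

Answer: 6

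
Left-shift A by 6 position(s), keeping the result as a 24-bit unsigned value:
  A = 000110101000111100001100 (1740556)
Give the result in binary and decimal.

Shift left by 6: drop the top 6 bit(s), append 6 zero(s) on the right.
  000110101000111100001100  ->  discard [000110], keep [101000111100001100], append 000000
= 101000111100001100000000

Answer: 101000111100001100000000 (10732288)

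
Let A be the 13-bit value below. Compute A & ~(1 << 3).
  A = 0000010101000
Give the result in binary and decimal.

Mask = ~(1 << 3) = 1111111110111
Bit 3 of A is 1, so AND-ing with the mask clears it to 0.
  0000010101000
& 1111111110111
---------------
  0000010100000

Answer: 0000010100000 (160)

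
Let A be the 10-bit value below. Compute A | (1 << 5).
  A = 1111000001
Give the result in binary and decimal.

Mask = 1 << 5 = 0000100000
Bit 5 of A is 0, so OR-ing with the mask flips it to 1.
  1111000001
| 0000100000
------------
  1111100001

Answer: 1111100001 (993)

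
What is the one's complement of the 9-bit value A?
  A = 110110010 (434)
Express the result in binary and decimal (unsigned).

Flip each bit (0->1, 1->0):
  110110010
  001001101

Answer: 001001101 (77)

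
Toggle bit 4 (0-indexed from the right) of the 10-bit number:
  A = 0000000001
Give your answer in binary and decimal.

Mask = 1 << 4 = 0000010000
Bit 4 of A is 0; XOR with the mask flips it to 1.
  0000000001
^ 0000010000
------------
  0000010001

Answer: 0000010001 (17)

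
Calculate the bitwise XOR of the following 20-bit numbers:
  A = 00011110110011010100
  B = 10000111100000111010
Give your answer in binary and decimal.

Apply ^ to each column (1 where bits differ):
  00011110110011010100
^ 10000111100000111010
----------------------
  10011001010011101110

Answer: 10011001010011101110 (627950)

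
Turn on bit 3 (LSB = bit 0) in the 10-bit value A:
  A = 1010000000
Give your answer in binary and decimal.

Mask = 1 << 3 = 0000001000
Bit 3 of A is 0, so OR-ing with the mask flips it to 1.
  1010000000
| 0000001000
------------
  1010001000

Answer: 1010001000 (648)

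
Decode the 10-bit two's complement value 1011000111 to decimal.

MSB is 1, so the value is negative. Find the magnitude:
1. Invert bits:  0100111000
2. Add 1:        0100111001  = 313
3. Apply sign:   -313

Answer: -313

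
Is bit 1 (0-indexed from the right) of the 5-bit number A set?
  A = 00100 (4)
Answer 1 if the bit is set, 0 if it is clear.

Bit 1 is the 2nd from the right.
  00100
     ^
That bit is 0.

Answer: 0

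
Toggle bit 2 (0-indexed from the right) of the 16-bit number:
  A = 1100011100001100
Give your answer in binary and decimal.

Mask = 1 << 2 = 0000000000000100
Bit 2 of A is 1; XOR with the mask flips it to 0.
  1100011100001100
^ 0000000000000100
------------------
  1100011100001000

Answer: 1100011100001000 (50952)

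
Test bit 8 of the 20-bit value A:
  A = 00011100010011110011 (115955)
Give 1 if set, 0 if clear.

Bit 8 is the 9th from the right.
  00011100010011110011
             ^
That bit is 0.

Answer: 0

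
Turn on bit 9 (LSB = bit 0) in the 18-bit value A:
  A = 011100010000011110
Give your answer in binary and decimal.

Mask = 1 << 9 = 000000001000000000
Bit 9 of A is 0, so OR-ing with the mask flips it to 1.
  011100010000011110
| 000000001000000000
--------------------
  011100011000011110

Answer: 011100011000011110 (116254)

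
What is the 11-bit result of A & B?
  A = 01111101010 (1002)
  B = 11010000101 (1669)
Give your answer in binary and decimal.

Apply & to each column (1 only where both bits are 1):
  01111101010
& 11010000101
-------------
  01010000000

Answer: 01010000000 (640)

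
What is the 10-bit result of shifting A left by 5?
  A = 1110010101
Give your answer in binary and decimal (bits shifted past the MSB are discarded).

Shift left by 5: drop the top 5 bit(s), append 5 zero(s) on the right.
  1110010101  ->  discard [11100], keep [10101], append 00000
= 1010100000

Answer: 1010100000 (672)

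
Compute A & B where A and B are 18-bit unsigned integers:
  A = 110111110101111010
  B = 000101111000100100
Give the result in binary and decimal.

Apply & to each column (1 only where both bits are 1):
  110111110101111010
& 000101111000100100
--------------------
  000101110000100000

Answer: 000101110000100000 (23584)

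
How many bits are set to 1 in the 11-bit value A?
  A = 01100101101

01100101101
1-bits at positions (from bit 0 = LSB): 0, 2, 3, 5, 8, 9
Count = 6

Answer: 6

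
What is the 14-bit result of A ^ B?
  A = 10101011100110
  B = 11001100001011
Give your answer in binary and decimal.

Apply ^ to each column (1 where bits differ):
  10101011100110
^ 11001100001011
----------------
  01100111101101

Answer: 01100111101101 (6637)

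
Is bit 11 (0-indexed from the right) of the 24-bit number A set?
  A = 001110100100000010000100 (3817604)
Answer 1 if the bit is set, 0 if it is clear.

Bit 11 is the 12th from the right.
  001110100100000010000100
              ^
That bit is 0.

Answer: 0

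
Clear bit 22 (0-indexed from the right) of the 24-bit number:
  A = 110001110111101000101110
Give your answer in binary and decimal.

Mask = ~(1 << 22) = 101111111111111111111111
Bit 22 of A is 1, so AND-ing with the mask clears it to 0.
  110001110111101000101110
& 101111111111111111111111
--------------------------
  100001110111101000101110

Answer: 100001110111101000101110 (8878638)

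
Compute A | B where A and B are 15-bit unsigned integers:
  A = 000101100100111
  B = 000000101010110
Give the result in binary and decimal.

Apply | to each column (1 where either bit is 1):
  000101100100111
| 000000101010110
-----------------
  000101101110111

Answer: 000101101110111 (2935)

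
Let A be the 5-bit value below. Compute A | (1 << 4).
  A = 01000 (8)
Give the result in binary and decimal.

Mask = 1 << 4 = 10000
Bit 4 of A is 0, so OR-ing with the mask flips it to 1.
  01000
| 10000
-------
  11000

Answer: 11000 (24)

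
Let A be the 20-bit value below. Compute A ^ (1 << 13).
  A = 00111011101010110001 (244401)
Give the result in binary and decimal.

Mask = 1 << 13 = 00000010000000000000
Bit 13 of A is 1; XOR with the mask flips it to 0.
  00111011101010110001
^ 00000010000000000000
----------------------
  00111001101010110001

Answer: 00111001101010110001 (236209)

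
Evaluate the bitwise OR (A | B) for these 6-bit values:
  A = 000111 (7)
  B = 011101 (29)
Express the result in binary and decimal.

Apply | to each column (1 where either bit is 1):
  000111
| 011101
--------
  011111

Answer: 011111 (31)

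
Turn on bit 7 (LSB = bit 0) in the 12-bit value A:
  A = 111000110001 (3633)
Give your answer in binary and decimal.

Mask = 1 << 7 = 000010000000
Bit 7 of A is 0, so OR-ing with the mask flips it to 1.
  111000110001
| 000010000000
--------------
  111010110001

Answer: 111010110001 (3761)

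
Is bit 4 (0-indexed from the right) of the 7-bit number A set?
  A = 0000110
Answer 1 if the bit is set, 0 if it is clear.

Bit 4 is the 5th from the right.
  0000110
    ^
That bit is 0.

Answer: 0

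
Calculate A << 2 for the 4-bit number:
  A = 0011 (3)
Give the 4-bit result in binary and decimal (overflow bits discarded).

Shift left by 2: drop the top 2 bit(s), append 2 zero(s) on the right.
  0011  ->  discard [00], keep [11], append 00
= 1100

Answer: 1100 (12)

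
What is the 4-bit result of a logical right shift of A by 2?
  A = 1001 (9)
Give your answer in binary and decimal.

Logical shift right by 2: drop the bottom 2 bit(s), prepend 2 zero(s) on the left.
  1001  ->  keep [10], discard [01], prepend 00
= 0010

Answer: 0010 (2)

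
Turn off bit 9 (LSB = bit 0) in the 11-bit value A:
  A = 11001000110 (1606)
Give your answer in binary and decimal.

Mask = ~(1 << 9) = 10111111111
Bit 9 of A is 1, so AND-ing with the mask clears it to 0.
  11001000110
& 10111111111
-------------
  10001000110

Answer: 10001000110 (1094)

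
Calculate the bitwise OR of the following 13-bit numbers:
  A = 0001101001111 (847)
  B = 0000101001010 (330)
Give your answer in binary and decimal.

Apply | to each column (1 where either bit is 1):
  0001101001111
| 0000101001010
---------------
  0001101001111

Answer: 0001101001111 (847)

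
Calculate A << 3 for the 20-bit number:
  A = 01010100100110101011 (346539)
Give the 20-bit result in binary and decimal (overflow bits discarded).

Shift left by 3: drop the top 3 bit(s), append 3 zero(s) on the right.
  01010100100110101011  ->  discard [010], keep [10100100110101011], append 000
= 10100100110101011000

Answer: 10100100110101011000 (675160)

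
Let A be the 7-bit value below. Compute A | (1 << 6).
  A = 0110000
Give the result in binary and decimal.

Mask = 1 << 6 = 1000000
Bit 6 of A is 0, so OR-ing with the mask flips it to 1.
  0110000
| 1000000
---------
  1110000

Answer: 1110000 (112)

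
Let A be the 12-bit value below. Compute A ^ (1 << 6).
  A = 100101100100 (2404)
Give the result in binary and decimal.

Mask = 1 << 6 = 000001000000
Bit 6 of A is 1; XOR with the mask flips it to 0.
  100101100100
^ 000001000000
--------------
  100100100100

Answer: 100100100100 (2340)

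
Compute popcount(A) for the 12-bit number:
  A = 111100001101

111100001101
1-bits at positions (from bit 0 = LSB): 0, 2, 3, 8, 9, 10, 11
Count = 7

Answer: 7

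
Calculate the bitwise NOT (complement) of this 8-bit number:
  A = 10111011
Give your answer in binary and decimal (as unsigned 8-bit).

Flip each bit (0->1, 1->0):
  10111011
  01000100

Answer: 01000100 (68)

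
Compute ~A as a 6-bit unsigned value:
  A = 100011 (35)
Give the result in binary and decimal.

Flip each bit (0->1, 1->0):
  100011
  011100

Answer: 011100 (28)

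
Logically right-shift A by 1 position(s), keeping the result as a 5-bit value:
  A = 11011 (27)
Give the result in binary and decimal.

Logical shift right by 1: drop the bottom 1 bit(s), prepend 1 zero(s) on the left.
  11011  ->  keep [1101], discard [1], prepend 0
= 01101

Answer: 01101 (13)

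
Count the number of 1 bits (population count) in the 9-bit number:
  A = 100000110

100000110
1-bits at positions (from bit 0 = LSB): 1, 2, 8
Count = 3

Answer: 3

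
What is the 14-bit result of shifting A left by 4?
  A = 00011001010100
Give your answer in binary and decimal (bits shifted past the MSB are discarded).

Shift left by 4: drop the top 4 bit(s), append 4 zero(s) on the right.
  00011001010100  ->  discard [0001], keep [1001010100], append 0000
= 10010101000000

Answer: 10010101000000 (9536)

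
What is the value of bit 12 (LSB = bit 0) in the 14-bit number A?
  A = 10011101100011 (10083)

Bit 12 is the 13th from the right.
  10011101100011
   ^
That bit is 0.

Answer: 0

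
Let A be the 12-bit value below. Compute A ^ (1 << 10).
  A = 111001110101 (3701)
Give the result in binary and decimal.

Mask = 1 << 10 = 010000000000
Bit 10 of A is 1; XOR with the mask flips it to 0.
  111001110101
^ 010000000000
--------------
  101001110101

Answer: 101001110101 (2677)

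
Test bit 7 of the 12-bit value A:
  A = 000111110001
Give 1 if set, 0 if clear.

Bit 7 is the 8th from the right.
  000111110001
      ^
That bit is 1.

Answer: 1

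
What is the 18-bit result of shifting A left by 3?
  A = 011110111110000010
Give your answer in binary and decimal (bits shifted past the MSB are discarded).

Shift left by 3: drop the top 3 bit(s), append 3 zero(s) on the right.
  011110111110000010  ->  discard [011], keep [110111110000010], append 000
= 110111110000010000

Answer: 110111110000010000 (228368)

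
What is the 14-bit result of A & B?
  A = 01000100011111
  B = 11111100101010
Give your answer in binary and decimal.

Apply & to each column (1 only where both bits are 1):
  01000100011111
& 11111100101010
----------------
  01000100001010

Answer: 01000100001010 (4362)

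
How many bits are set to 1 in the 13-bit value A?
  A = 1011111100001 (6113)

1011111100001
1-bits at positions (from bit 0 = LSB): 0, 5, 6, 7, 8, 9, 10, 12
Count = 8

Answer: 8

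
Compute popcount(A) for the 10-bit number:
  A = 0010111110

0010111110
1-bits at positions (from bit 0 = LSB): 1, 2, 3, 4, 5, 7
Count = 6

Answer: 6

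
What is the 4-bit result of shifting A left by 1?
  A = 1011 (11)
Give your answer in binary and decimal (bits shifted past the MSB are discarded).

Shift left by 1: drop the top 1 bit(s), append 1 zero(s) on the right.
  1011  ->  discard [1], keep [011], append 0
= 0110

Answer: 0110 (6)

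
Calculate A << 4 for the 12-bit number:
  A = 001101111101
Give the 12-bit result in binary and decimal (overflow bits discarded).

Shift left by 4: drop the top 4 bit(s), append 4 zero(s) on the right.
  001101111101  ->  discard [0011], keep [01111101], append 0000
= 011111010000

Answer: 011111010000 (2000)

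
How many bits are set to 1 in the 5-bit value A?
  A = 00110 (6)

00110
1-bits at positions (from bit 0 = LSB): 1, 2
Count = 2

Answer: 2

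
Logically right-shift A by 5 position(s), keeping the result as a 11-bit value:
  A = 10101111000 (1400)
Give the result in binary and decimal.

Logical shift right by 5: drop the bottom 5 bit(s), prepend 5 zero(s) on the left.
  10101111000  ->  keep [101011], discard [11000], prepend 00000
= 00000101011

Answer: 00000101011 (43)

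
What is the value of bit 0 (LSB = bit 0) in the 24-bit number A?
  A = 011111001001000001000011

Bit 0 is the 1st from the right.
  011111001001000001000011
                         ^
That bit is 1.

Answer: 1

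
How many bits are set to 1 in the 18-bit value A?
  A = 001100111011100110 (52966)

001100111011100110
1-bits at positions (from bit 0 = LSB): 1, 2, 5, 6, 7, 9, 10, 11, 14, 15
Count = 10

Answer: 10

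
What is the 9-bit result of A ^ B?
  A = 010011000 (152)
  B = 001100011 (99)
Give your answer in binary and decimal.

Apply ^ to each column (1 where bits differ):
  010011000
^ 001100011
-----------
  011111011

Answer: 011111011 (251)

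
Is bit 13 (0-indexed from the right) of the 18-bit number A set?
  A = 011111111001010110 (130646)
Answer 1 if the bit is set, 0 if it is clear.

Bit 13 is the 14th from the right.
  011111111001010110
      ^
That bit is 1.

Answer: 1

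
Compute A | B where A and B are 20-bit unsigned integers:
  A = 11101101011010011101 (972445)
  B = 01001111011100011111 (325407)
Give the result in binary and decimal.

Apply | to each column (1 where either bit is 1):
  11101101011010011101
| 01001111011100011111
----------------------
  11101111011110011111

Answer: 11101111011110011111 (980895)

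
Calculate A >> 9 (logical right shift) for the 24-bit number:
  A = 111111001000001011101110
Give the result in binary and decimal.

Logical shift right by 9: drop the bottom 9 bit(s), prepend 9 zero(s) on the left.
  111111001000001011101110  ->  keep [111111001000001], discard [011101110], prepend 000000000
= 000000000111111001000001

Answer: 000000000111111001000001 (32321)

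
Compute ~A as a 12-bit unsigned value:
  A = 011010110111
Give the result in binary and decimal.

Flip each bit (0->1, 1->0):
  011010110111
  100101001000

Answer: 100101001000 (2376)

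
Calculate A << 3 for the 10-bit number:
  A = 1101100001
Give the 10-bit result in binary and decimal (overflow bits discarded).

Shift left by 3: drop the top 3 bit(s), append 3 zero(s) on the right.
  1101100001  ->  discard [110], keep [1100001], append 000
= 1100001000

Answer: 1100001000 (776)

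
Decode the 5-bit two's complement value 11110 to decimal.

MSB is 1, so the value is negative. Find the magnitude:
1. Invert bits:  00001
2. Add 1:        00010  = 2
3. Apply sign:   -2

Answer: -2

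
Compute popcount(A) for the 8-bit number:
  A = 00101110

00101110
1-bits at positions (from bit 0 = LSB): 1, 2, 3, 5
Count = 4

Answer: 4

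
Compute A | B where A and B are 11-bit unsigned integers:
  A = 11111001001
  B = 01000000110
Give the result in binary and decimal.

Apply | to each column (1 where either bit is 1):
  11111001001
| 01000000110
-------------
  11111001111

Answer: 11111001111 (1999)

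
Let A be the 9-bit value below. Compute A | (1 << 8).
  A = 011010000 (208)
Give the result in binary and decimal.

Mask = 1 << 8 = 100000000
Bit 8 of A is 0, so OR-ing with the mask flips it to 1.
  011010000
| 100000000
-----------
  111010000

Answer: 111010000 (464)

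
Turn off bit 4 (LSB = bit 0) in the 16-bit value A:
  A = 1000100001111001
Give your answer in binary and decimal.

Mask = ~(1 << 4) = 1111111111101111
Bit 4 of A is 1, so AND-ing with the mask clears it to 0.
  1000100001111001
& 1111111111101111
------------------
  1000100001101001

Answer: 1000100001101001 (34921)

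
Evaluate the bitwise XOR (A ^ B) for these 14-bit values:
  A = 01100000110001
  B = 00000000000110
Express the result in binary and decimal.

Apply ^ to each column (1 where bits differ):
  01100000110001
^ 00000000000110
----------------
  01100000110111

Answer: 01100000110111 (6199)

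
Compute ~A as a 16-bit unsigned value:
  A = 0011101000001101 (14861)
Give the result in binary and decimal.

Flip each bit (0->1, 1->0):
  0011101000001101
  1100010111110010

Answer: 1100010111110010 (50674)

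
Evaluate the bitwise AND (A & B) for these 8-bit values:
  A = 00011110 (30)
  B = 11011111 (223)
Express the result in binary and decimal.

Apply & to each column (1 only where both bits are 1):
  00011110
& 11011111
----------
  00011110

Answer: 00011110 (30)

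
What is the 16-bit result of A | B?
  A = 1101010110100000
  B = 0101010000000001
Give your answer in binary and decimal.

Apply | to each column (1 where either bit is 1):
  1101010110100000
| 0101010000000001
------------------
  1101010110100001

Answer: 1101010110100001 (54689)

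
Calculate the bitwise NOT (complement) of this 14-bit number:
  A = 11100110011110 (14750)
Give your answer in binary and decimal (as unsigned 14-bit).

Flip each bit (0->1, 1->0):
  11100110011110
  00011001100001

Answer: 00011001100001 (1633)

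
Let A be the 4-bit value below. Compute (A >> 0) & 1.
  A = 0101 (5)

Bit 0 is the 1st from the right.
  0101
     ^
That bit is 1.

Answer: 1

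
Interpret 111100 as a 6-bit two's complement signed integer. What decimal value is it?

MSB is 1, so the value is negative. Find the magnitude:
1. Invert bits:  000011
2. Add 1:        000100  = 4
3. Apply sign:   -4

Answer: -4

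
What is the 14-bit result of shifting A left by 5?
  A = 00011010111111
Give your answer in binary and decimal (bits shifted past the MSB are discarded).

Shift left by 5: drop the top 5 bit(s), append 5 zero(s) on the right.
  00011010111111  ->  discard [00011], keep [010111111], append 00000
= 01011111100000

Answer: 01011111100000 (6112)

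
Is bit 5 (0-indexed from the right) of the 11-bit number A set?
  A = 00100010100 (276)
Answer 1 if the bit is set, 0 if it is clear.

Bit 5 is the 6th from the right.
  00100010100
       ^
That bit is 0.

Answer: 0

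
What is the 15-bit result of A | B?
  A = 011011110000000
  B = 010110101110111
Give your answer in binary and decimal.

Apply | to each column (1 where either bit is 1):
  011011110000000
| 010110101110111
-----------------
  011111111110111

Answer: 011111111110111 (16375)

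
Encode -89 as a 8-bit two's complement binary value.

1. Binary of +89:  01011001
2. Invert bits:     10100110
3. Add 1:           10100111

Answer: 10100111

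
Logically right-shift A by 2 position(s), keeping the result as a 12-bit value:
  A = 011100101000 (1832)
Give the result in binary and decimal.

Logical shift right by 2: drop the bottom 2 bit(s), prepend 2 zero(s) on the left.
  011100101000  ->  keep [0111001010], discard [00], prepend 00
= 000111001010

Answer: 000111001010 (458)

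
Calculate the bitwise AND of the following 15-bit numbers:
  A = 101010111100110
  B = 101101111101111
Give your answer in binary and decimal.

Apply & to each column (1 only where both bits are 1):
  101010111100110
& 101101111101111
-----------------
  101000111100110

Answer: 101000111100110 (20966)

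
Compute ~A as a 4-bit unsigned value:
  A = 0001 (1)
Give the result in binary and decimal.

Flip each bit (0->1, 1->0):
  0001
  1110

Answer: 1110 (14)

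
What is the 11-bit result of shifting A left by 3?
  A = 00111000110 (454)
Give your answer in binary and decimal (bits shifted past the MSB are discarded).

Shift left by 3: drop the top 3 bit(s), append 3 zero(s) on the right.
  00111000110  ->  discard [001], keep [11000110], append 000
= 11000110000

Answer: 11000110000 (1584)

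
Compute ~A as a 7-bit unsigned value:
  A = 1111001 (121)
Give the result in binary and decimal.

Flip each bit (0->1, 1->0):
  1111001
  0000110

Answer: 0000110 (6)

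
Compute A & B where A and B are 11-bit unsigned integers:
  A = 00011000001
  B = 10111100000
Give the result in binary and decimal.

Apply & to each column (1 only where both bits are 1):
  00011000001
& 10111100000
-------------
  00011000000

Answer: 00011000000 (192)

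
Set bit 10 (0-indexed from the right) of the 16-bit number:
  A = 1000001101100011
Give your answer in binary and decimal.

Mask = 1 << 10 = 0000010000000000
Bit 10 of A is 0, so OR-ing with the mask flips it to 1.
  1000001101100011
| 0000010000000000
------------------
  1000011101100011

Answer: 1000011101100011 (34659)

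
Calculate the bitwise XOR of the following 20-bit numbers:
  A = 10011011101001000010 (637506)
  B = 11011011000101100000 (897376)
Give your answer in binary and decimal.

Apply ^ to each column (1 where bits differ):
  10011011101001000010
^ 11011011000101100000
----------------------
  01000000101100100010

Answer: 01000000101100100010 (264994)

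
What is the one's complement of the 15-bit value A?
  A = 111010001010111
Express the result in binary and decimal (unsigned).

Flip each bit (0->1, 1->0):
  111010001010111
  000101110101000

Answer: 000101110101000 (2984)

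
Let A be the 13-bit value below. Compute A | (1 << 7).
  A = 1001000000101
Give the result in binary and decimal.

Mask = 1 << 7 = 0000010000000
Bit 7 of A is 0, so OR-ing with the mask flips it to 1.
  1001000000101
| 0000010000000
---------------
  1001010000101

Answer: 1001010000101 (4741)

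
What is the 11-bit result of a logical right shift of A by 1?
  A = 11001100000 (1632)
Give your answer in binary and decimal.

Logical shift right by 1: drop the bottom 1 bit(s), prepend 1 zero(s) on the left.
  11001100000  ->  keep [1100110000], discard [0], prepend 0
= 01100110000

Answer: 01100110000 (816)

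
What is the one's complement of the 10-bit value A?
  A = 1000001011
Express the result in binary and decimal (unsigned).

Flip each bit (0->1, 1->0):
  1000001011
  0111110100

Answer: 0111110100 (500)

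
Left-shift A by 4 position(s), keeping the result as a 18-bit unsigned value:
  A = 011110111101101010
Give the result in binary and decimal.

Shift left by 4: drop the top 4 bit(s), append 4 zero(s) on the right.
  011110111101101010  ->  discard [0111], keep [10111101101010], append 0000
= 101111011010100000

Answer: 101111011010100000 (194208)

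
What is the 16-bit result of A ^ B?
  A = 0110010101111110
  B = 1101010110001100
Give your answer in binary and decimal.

Apply ^ to each column (1 where bits differ):
  0110010101111110
^ 1101010110001100
------------------
  1011000011110010

Answer: 1011000011110010 (45298)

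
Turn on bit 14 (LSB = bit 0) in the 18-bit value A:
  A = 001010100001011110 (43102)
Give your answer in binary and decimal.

Mask = 1 << 14 = 000100000000000000
Bit 14 of A is 0, so OR-ing with the mask flips it to 1.
  001010100001011110
| 000100000000000000
--------------------
  001110100001011110

Answer: 001110100001011110 (59486)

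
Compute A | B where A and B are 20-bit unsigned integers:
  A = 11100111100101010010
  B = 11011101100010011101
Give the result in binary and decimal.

Apply | to each column (1 where either bit is 1):
  11100111100101010010
| 11011101100010011101
----------------------
  11111111100111011111

Answer: 11111111100111011111 (1047007)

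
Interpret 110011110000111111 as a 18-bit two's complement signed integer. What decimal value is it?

MSB is 1, so the value is negative. Find the magnitude:
1. Invert bits:  001100001111000000
2. Add 1:        001100001111000001  = 50113
3. Apply sign:   -50113

Answer: -50113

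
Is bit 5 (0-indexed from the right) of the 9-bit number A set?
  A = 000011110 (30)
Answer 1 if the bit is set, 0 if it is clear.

Bit 5 is the 6th from the right.
  000011110
     ^
That bit is 0.

Answer: 0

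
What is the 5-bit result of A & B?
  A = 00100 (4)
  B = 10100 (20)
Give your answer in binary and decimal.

Apply & to each column (1 only where both bits are 1):
  00100
& 10100
-------
  00100

Answer: 00100 (4)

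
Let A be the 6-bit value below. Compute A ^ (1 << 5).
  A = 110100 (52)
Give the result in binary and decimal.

Mask = 1 << 5 = 100000
Bit 5 of A is 1; XOR with the mask flips it to 0.
  110100
^ 100000
--------
  010100

Answer: 010100 (20)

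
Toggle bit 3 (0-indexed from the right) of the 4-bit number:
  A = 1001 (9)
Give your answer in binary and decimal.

Mask = 1 << 3 = 1000
Bit 3 of A is 1; XOR with the mask flips it to 0.
  1001
^ 1000
------
  0001

Answer: 0001 (1)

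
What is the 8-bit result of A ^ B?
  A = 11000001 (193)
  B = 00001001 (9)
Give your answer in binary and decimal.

Apply ^ to each column (1 where bits differ):
  11000001
^ 00001001
----------
  11001000

Answer: 11001000 (200)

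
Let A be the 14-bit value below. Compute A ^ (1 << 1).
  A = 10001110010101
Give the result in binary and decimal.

Mask = 1 << 1 = 00000000000010
Bit 1 of A is 0; XOR with the mask flips it to 1.
  10001110010101
^ 00000000000010
----------------
  10001110010111

Answer: 10001110010111 (9111)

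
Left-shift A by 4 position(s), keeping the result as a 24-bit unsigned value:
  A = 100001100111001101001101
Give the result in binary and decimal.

Shift left by 4: drop the top 4 bit(s), append 4 zero(s) on the right.
  100001100111001101001101  ->  discard [1000], keep [01100111001101001101], append 0000
= 011001110011010011010000

Answer: 011001110011010011010000 (6763728)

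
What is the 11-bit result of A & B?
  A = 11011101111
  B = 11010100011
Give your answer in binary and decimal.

Apply & to each column (1 only where both bits are 1):
  11011101111
& 11010100011
-------------
  11010100011

Answer: 11010100011 (1699)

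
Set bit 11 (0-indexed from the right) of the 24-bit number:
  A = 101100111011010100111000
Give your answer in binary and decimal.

Mask = 1 << 11 = 000000000000100000000000
Bit 11 of A is 0, so OR-ing with the mask flips it to 1.
  101100111011010100111000
| 000000000000100000000000
--------------------------
  101100111011110100111000

Answer: 101100111011110100111000 (11779384)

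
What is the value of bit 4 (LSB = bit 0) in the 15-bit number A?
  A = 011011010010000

Bit 4 is the 5th from the right.
  011011010010000
            ^
That bit is 1.

Answer: 1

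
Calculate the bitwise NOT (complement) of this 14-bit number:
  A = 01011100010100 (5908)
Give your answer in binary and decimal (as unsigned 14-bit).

Flip each bit (0->1, 1->0):
  01011100010100
  10100011101011

Answer: 10100011101011 (10475)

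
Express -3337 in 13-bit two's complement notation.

1. Binary of +3337:  0110100001001
2. Invert bits:     1001011110110
3. Add 1:           1001011110111

Answer: 1001011110111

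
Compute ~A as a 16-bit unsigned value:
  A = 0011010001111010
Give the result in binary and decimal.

Flip each bit (0->1, 1->0):
  0011010001111010
  1100101110000101

Answer: 1100101110000101 (52101)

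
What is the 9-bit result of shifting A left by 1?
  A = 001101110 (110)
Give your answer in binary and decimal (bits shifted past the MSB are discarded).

Shift left by 1: drop the top 1 bit(s), append 1 zero(s) on the right.
  001101110  ->  discard [0], keep [01101110], append 0
= 011011100

Answer: 011011100 (220)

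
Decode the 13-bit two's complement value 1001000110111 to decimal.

MSB is 1, so the value is negative. Find the magnitude:
1. Invert bits:  0110111001000
2. Add 1:        0110111001001  = 3529
3. Apply sign:   -3529

Answer: -3529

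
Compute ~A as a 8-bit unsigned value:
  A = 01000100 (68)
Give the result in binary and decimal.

Flip each bit (0->1, 1->0):
  01000100
  10111011

Answer: 10111011 (187)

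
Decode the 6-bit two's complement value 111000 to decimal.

MSB is 1, so the value is negative. Find the magnitude:
1. Invert bits:  000111
2. Add 1:        001000  = 8
3. Apply sign:   -8

Answer: -8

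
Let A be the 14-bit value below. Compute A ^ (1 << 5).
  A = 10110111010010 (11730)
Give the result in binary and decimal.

Mask = 1 << 5 = 00000000100000
Bit 5 of A is 0; XOR with the mask flips it to 1.
  10110111010010
^ 00000000100000
----------------
  10110111110010

Answer: 10110111110010 (11762)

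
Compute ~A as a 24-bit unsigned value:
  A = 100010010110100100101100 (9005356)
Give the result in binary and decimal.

Flip each bit (0->1, 1->0):
  100010010110100100101100
  011101101001011011010011

Answer: 011101101001011011010011 (7771859)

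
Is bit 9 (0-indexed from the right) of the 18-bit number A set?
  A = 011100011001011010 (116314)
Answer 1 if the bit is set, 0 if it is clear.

Bit 9 is the 10th from the right.
  011100011001011010
          ^
That bit is 1.

Answer: 1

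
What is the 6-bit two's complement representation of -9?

1. Binary of +9:  001001
2. Invert bits:     110110
3. Add 1:           110111

Answer: 110111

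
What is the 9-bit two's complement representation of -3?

1. Binary of +3:  000000011
2. Invert bits:     111111100
3. Add 1:           111111101

Answer: 111111101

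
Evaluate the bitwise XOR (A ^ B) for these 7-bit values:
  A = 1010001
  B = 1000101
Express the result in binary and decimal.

Apply ^ to each column (1 where bits differ):
  1010001
^ 1000101
---------
  0010100

Answer: 0010100 (20)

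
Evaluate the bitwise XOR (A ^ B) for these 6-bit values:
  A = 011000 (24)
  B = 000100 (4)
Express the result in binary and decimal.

Apply ^ to each column (1 where bits differ):
  011000
^ 000100
--------
  011100

Answer: 011100 (28)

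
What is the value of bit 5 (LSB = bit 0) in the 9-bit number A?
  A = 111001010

Bit 5 is the 6th from the right.
  111001010
     ^
That bit is 0.

Answer: 0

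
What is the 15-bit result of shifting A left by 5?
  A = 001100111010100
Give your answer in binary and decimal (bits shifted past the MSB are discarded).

Shift left by 5: drop the top 5 bit(s), append 5 zero(s) on the right.
  001100111010100  ->  discard [00110], keep [0111010100], append 00000
= 011101010000000

Answer: 011101010000000 (14976)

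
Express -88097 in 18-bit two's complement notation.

1. Binary of +88097:  010101100000100001
2. Invert bits:     101010011111011110
3. Add 1:           101010011111011111

Answer: 101010011111011111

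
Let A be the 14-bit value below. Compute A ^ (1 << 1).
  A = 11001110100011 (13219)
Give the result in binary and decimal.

Mask = 1 << 1 = 00000000000010
Bit 1 of A is 1; XOR with the mask flips it to 0.
  11001110100011
^ 00000000000010
----------------
  11001110100001

Answer: 11001110100001 (13217)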